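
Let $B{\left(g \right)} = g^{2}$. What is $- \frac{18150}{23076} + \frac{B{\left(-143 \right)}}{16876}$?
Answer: $\frac{13798477}{32452548} \approx 0.42519$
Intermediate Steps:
$- \frac{18150}{23076} + \frac{B{\left(-143 \right)}}{16876} = - \frac{18150}{23076} + \frac{\left(-143\right)^{2}}{16876} = \left(-18150\right) \frac{1}{23076} + 20449 \cdot \frac{1}{16876} = - \frac{3025}{3846} + \frac{20449}{16876} = \frac{13798477}{32452548}$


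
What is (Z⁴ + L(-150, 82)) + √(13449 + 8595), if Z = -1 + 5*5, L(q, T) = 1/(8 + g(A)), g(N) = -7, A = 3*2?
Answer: 331777 + 2*√5511 ≈ 3.3193e+5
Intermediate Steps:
A = 6
L(q, T) = 1 (L(q, T) = 1/(8 - 7) = 1/1 = 1)
Z = 24 (Z = -1 + 25 = 24)
(Z⁴ + L(-150, 82)) + √(13449 + 8595) = (24⁴ + 1) + √(13449 + 8595) = (331776 + 1) + √22044 = 331777 + 2*√5511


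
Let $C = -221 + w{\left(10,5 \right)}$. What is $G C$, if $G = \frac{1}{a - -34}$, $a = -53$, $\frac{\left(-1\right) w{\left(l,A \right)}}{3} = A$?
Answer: $\frac{236}{19} \approx 12.421$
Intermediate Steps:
$w{\left(l,A \right)} = - 3 A$
$G = - \frac{1}{19}$ ($G = \frac{1}{-53 - -34} = \frac{1}{-53 + 34} = \frac{1}{-19} = - \frac{1}{19} \approx -0.052632$)
$C = -236$ ($C = -221 - 15 = -236$)
$G C = \left(- \frac{1}{19}\right) \left(-236\right) = \frac{236}{19}$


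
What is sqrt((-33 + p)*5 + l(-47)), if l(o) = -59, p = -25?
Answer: I*sqrt(349) ≈ 18.682*I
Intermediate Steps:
sqrt((-33 + p)*5 + l(-47)) = sqrt((-33 - 25)*5 - 59) = sqrt(-58*5 - 59) = sqrt(-290 - 59) = sqrt(-349) = I*sqrt(349)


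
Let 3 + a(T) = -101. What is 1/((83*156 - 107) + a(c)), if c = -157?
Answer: 1/12737 ≈ 7.8511e-5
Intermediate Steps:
a(T) = -104 (a(T) = -3 - 101 = -104)
1/((83*156 - 107) + a(c)) = 1/((83*156 - 107) - 104) = 1/((12948 - 107) - 104) = 1/(12841 - 104) = 1/12737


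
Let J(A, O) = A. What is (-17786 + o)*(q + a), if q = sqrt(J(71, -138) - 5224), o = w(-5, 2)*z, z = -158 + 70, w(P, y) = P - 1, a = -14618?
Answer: 252277444 - 17258*I*sqrt(5153) ≈ 2.5228e+8 - 1.2389e+6*I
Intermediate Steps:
w(P, y) = -1 + P
z = -88
o = 528 (o = (-1 - 5)*(-88) = -6*(-88) = 528)
q = I*sqrt(5153) (q = sqrt(71 - 5224) = sqrt(-5153) = I*sqrt(5153) ≈ 71.784*I)
(-17786 + o)*(q + a) = (-17786 + 528)*(I*sqrt(5153) - 14618) = -17258*(-14618 + I*sqrt(5153)) = 252277444 - 17258*I*sqrt(5153)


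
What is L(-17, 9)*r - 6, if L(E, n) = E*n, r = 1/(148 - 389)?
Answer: -1293/241 ≈ -5.3651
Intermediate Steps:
r = -1/241 (r = 1/(-241) = -1/241 ≈ -0.0041494)
L(-17, 9)*r - 6 = -17*9*(-1/241) - 6 = -153*(-1/241) - 6 = 153/241 - 6 = -1293/241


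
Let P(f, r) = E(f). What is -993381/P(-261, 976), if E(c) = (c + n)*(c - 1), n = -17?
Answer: -993381/72836 ≈ -13.639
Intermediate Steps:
E(c) = (-1 + c)*(-17 + c) (E(c) = (c - 17)*(c - 1) = (-17 + c)*(-1 + c) = (-1 + c)*(-17 + c))
P(f, r) = 17 + f² - 18*f
-993381/P(-261, 976) = -993381/(17 + (-261)² - 18*(-261)) = -993381/(17 + 68121 + 4698) = -993381/72836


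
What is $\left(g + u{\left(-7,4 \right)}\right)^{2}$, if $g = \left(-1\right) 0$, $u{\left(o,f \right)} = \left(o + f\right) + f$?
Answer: $1$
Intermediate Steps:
$u{\left(o,f \right)} = o + 2 f$ ($u{\left(o,f \right)} = \left(f + o\right) + f = o + 2 f$)
$g = 0$
$\left(g + u{\left(-7,4 \right)}\right)^{2} = \left(0 + \left(-7 + 2 \cdot 4\right)\right)^{2} = \left(0 + \left(-7 + 8\right)\right)^{2} = \left(0 + 1\right)^{2} = 1^{2} = 1$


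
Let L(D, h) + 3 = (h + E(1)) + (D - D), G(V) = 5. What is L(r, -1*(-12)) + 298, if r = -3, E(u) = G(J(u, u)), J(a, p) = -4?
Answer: 312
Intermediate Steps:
E(u) = 5
L(D, h) = 2 + h (L(D, h) = -3 + ((h + 5) + (D - D)) = -3 + ((5 + h) + 0) = -3 + (5 + h) = 2 + h)
L(r, -1*(-12)) + 298 = (2 - 1*(-12)) + 298 = (2 + 12) + 298 = 14 + 298 = 312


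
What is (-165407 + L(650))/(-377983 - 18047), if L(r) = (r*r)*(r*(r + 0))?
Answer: -178506084593/396030 ≈ -4.5074e+5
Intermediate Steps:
L(r) = r**4 (L(r) = r**2*(r*r) = r**2*r**2 = r**4)
(-165407 + L(650))/(-377983 - 18047) = (-165407 + 650**4)/(-377983 - 18047) = (-165407 + 178506250000)/(-396030) = 178506084593*(-1/396030) = -178506084593/396030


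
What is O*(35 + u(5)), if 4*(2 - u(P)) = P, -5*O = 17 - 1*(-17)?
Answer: -2431/10 ≈ -243.10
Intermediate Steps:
O = -34/5 (O = -(17 - 1*(-17))/5 = -(17 + 17)/5 = -⅕*34 = -34/5 ≈ -6.8000)
u(P) = 2 - P/4
O*(35 + u(5)) = -34*(35 + (2 - ¼*5))/5 = -34*(35 + (2 - 5/4))/5 = -34*(35 + ¾)/5 = -34/5*143/4 = -2431/10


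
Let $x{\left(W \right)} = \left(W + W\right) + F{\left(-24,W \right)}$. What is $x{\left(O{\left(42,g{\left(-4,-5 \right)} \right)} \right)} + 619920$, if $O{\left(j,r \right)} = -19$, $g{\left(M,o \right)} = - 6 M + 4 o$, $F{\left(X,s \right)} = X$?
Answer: $619858$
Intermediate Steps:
$x{\left(W \right)} = -24 + 2 W$ ($x{\left(W \right)} = \left(W + W\right) - 24 = 2 W - 24 = -24 + 2 W$)
$x{\left(O{\left(42,g{\left(-4,-5 \right)} \right)} \right)} + 619920 = \left(-24 + 2 \left(-19\right)\right) + 619920 = \left(-24 - 38\right) + 619920 = -62 + 619920 = 619858$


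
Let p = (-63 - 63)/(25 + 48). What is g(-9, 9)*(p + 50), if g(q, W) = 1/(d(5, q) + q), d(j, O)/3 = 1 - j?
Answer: -3524/1533 ≈ -2.2988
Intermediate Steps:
d(j, O) = 3 - 3*j (d(j, O) = 3*(1 - j) = 3 - 3*j)
g(q, W) = 1/(-12 + q) (g(q, W) = 1/((3 - 3*5) + q) = 1/((3 - 15) + q) = 1/(-12 + q))
p = -126/73 ≈ -1.7260
g(-9, 9)*(p + 50) = (-126/73 + 50)/(-12 - 9) = (3524/73)/(-21) = -1/21*3524/73 = -3524/1533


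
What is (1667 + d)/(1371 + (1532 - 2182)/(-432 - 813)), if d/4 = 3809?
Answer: 4208847/341509 ≈ 12.324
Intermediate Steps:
d = 15236 (d = 4*3809 = 15236)
(1667 + d)/(1371 + (1532 - 2182)/(-432 - 813)) = (1667 + 15236)/(1371 + (1532 - 2182)/(-432 - 813)) = 16903/(1371 - 650/(-1245)) = 16903/(1371 - 650*(-1/1245)) = 16903/(1371 + 130/249) = 16903/(341509/249) = 16903*(249/341509) = 4208847/341509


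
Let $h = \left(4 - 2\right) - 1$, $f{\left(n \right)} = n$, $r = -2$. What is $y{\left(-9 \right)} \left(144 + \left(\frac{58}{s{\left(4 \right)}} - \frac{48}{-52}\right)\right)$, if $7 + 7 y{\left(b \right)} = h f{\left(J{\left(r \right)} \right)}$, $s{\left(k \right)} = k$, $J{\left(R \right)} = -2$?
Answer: $- \frac{37305}{182} \approx -204.97$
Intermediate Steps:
$h = 1$ ($h = \left(4 - 2\right) - 1 = 2 - 1 = 1$)
$y{\left(b \right)} = - \frac{9}{7}$ ($y{\left(b \right)} = -1 + \frac{1 \left(-2\right)}{7} = -1 + \frac{1}{7} \left(-2\right) = -1 - \frac{2}{7} = - \frac{9}{7}$)
$y{\left(-9 \right)} \left(144 + \left(\frac{58}{s{\left(4 \right)}} - \frac{48}{-52}\right)\right) = - \frac{9 \left(144 + \left(\frac{58}{4} - \frac{48}{-52}\right)\right)}{7} = - \frac{9 \left(144 + \left(58 \cdot \frac{1}{4} - - \frac{12}{13}\right)\right)}{7} = - \frac{9 \left(144 + \left(\frac{29}{2} + \frac{12}{13}\right)\right)}{7} = - \frac{9 \left(144 + \frac{401}{26}\right)}{7} = \left(- \frac{9}{7}\right) \frac{4145}{26} = - \frac{37305}{182}$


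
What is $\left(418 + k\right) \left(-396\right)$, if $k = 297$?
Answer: $-283140$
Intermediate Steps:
$\left(418 + k\right) \left(-396\right) = \left(418 + 297\right) \left(-396\right) = 715 \left(-396\right) = -283140$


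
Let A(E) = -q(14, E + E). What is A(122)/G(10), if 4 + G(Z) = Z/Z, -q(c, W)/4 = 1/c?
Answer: -2/21 ≈ -0.095238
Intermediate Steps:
q(c, W) = -4/c
G(Z) = -3 (G(Z) = -4 + Z/Z = -4 + 1 = -3)
A(E) = 2/7 (A(E) = -(-4)/14 = -1*(-2/7) = 2/7)
A(122)/G(10) = (2/7)/(-3) = (2/7)*(-1/3) = -2/21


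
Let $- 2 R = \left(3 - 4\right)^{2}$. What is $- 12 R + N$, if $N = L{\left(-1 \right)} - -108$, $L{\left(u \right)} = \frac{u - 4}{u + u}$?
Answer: $\frac{233}{2} \approx 116.5$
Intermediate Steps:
$R = - \frac{1}{2}$ ($R = - \frac{\left(3 - 4\right)^{2}}{2} = - \frac{\left(-1\right)^{2}}{2} = \left(- \frac{1}{2}\right) 1 = - \frac{1}{2} \approx -0.5$)
$L{\left(u \right)} = \frac{-4 + u}{2 u}$
$N = \frac{221}{2}$ ($N = \frac{-4 - 1}{2 \left(-1\right)} - -108 = \frac{1}{2} \left(-1\right) \left(-5\right) + 108 = \frac{5}{2} + 108 = \frac{221}{2} \approx 110.5$)
$- 12 R + N = \left(-12\right) \left(- \frac{1}{2}\right) + \frac{221}{2} = 6 + \frac{221}{2} = \frac{233}{2}$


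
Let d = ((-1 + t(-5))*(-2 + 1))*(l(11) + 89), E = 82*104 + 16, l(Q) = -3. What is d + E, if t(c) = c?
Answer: 9060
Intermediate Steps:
E = 8544 (E = 8528 + 16 = 8544)
d = 516 (d = ((-1 - 5)*(-2 + 1))*(-3 + 89) = -6*(-1)*86 = 6*86 = 516)
d + E = 516 + 8544 = 9060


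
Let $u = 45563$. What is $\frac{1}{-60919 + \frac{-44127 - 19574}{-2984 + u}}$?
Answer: $- \frac{42579}{2593933802} \approx -1.6415 \cdot 10^{-5}$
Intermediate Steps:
$\frac{1}{-60919 + \frac{-44127 - 19574}{-2984 + u}} = \frac{1}{-60919 + \frac{-44127 - 19574}{-2984 + 45563}} = \frac{1}{-60919 - \frac{63701}{42579}} = \frac{1}{- \frac{2593933802}{42579}} = - \frac{42579}{2593933802}$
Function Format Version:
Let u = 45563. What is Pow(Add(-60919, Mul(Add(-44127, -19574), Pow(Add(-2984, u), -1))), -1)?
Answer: Rational(-42579, 2593933802) ≈ -1.6415e-5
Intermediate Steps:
Pow(Add(-60919, Mul(Add(-44127, -19574), Pow(Add(-2984, u), -1))), -1) = Pow(Add(-60919, Mul(Add(-44127, -19574), Pow(Add(-2984, 45563), -1))), -1) = Pow(Add(-60919, Mul(-63701, Pow(42579, -1))), -1) = Pow(Add(-60919, Mul(-63701, Rational(1, 42579))), -1) = Pow(Add(-60919, Rational(-63701, 42579)), -1) = Pow(Rational(-2593933802, 42579), -1) = Rational(-42579, 2593933802)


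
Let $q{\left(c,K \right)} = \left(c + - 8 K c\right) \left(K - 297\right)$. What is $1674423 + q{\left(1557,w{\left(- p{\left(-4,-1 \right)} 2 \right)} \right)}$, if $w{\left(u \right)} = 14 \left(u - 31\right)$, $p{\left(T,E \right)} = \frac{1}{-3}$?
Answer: $-3816811852$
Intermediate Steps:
$p{\left(T,E \right)} = - \frac{1}{3}$
$w{\left(u \right)} = -434 + 14 u$ ($w{\left(u \right)} = 14 \left(-31 + u\right) = -434 + 14 u$)
$q{\left(c,K \right)} = \left(-297 + K\right) \left(c - 8 K c\right)$ ($q{\left(c,K \right)} = \left(c - 8 K c\right) \left(-297 + K\right) = \left(-297 + K\right) \left(c - 8 K c\right)$)
$1674423 + q{\left(1557,w{\left(- p{\left(-4,-1 \right)} 2 \right)} \right)} = 1674423 + 1557 \left(-297 - 8 \left(-434 + 14 \left(-1\right) \left(- \frac{1}{3}\right) 2\right)^{2} + 2377 \left(-434 + 14 \left(-1\right) \left(- \frac{1}{3}\right) 2\right)\right) = 1674423 + 1557 \left(-297 - 8 \left(-434 + 14 \cdot \frac{1}{3} \cdot 2\right)^{2} + 2377 \left(-434 + 14 \cdot \frac{1}{3} \cdot 2\right)\right) = 1674423 + 1557 \left(-297 - 8 \left(-434 + 14 \cdot \frac{2}{3}\right)^{2} + 2377 \left(-434 + 14 \cdot \frac{2}{3}\right)\right) = 1674423 + 1557 \left(-297 - 8 \left(-434 + \frac{28}{3}\right)^{2} + 2377 \left(-434 + \frac{28}{3}\right)\right) = 1674423 + 1557 \left(-297 - 8 \left(- \frac{1274}{3}\right)^{2} + 2377 \left(- \frac{1274}{3}\right)\right) = 1674423 + 1557 \left(-297 - \frac{12984608}{9} - \frac{3028298}{3}\right) = 1674423 + 1557 \left(- \frac{22072175}{9}\right) = 1674423 - 3818486275 = -3816811852$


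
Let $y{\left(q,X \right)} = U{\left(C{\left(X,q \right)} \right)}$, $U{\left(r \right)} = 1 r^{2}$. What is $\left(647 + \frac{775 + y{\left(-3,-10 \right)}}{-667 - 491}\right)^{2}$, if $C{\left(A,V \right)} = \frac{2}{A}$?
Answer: $\frac{87527943675769}{209525625} \approx 4.1774 \cdot 10^{5}$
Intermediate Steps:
$U{\left(r \right)} = r^{2}$
$y{\left(q,X \right)} = \frac{4}{X^{2}}$ ($y{\left(q,X \right)} = \left(\frac{2}{X}\right)^{2} = \frac{4}{X^{2}}$)
$\left(647 + \frac{775 + y{\left(-3,-10 \right)}}{-667 - 491}\right)^{2} = \left(647 + \frac{775 + \frac{4}{100}}{-667 - 491}\right)^{2} = \left(647 + \frac{775 + 4 \cdot \frac{1}{100}}{-1158}\right)^{2} = \left(647 + \left(775 + \frac{1}{25}\right) \left(- \frac{1}{1158}\right)\right)^{2} = \left(647 + \frac{19376}{25} \left(- \frac{1}{1158}\right)\right)^{2} = \left(647 - \frac{9688}{14475}\right)^{2} = \left(\frac{9355637}{14475}\right)^{2} = \frac{87527943675769}{209525625}$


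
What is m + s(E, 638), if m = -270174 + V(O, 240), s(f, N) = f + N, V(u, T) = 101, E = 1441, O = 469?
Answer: -267994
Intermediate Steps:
s(f, N) = N + f
m = -270073 (m = -270174 + 101 = -270073)
m + s(E, 638) = -270073 + (638 + 1441) = -270073 + 2079 = -267994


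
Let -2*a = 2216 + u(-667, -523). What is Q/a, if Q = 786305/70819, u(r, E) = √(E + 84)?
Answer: -696980752/69559767361 + 314522*I*√439/69559767361 ≈ -0.01002 + 9.4738e-5*I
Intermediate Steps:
u(r, E) = √(84 + E)
a = -1108 - I*√439/2 (a = -(2216 + √(84 - 523))/2 = -(2216 + √(-439))/2 = -(2216 + I*√439)/2 = -1108 - I*√439/2 ≈ -1108.0 - 10.476*I)
Q = 786305/70819 (Q = 786305*(1/70819) = 786305/70819 ≈ 11.103)
Q/a = 786305/(70819*(-1108 - I*√439/2))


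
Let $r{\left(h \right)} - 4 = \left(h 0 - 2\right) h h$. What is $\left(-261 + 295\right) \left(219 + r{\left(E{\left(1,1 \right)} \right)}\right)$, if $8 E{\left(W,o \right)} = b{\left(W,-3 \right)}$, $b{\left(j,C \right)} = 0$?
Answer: $7582$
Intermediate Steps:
$E{\left(W,o \right)} = 0$ ($E{\left(W,o \right)} = \frac{1}{8} \cdot 0 = 0$)
$r{\left(h \right)} = 4 - 2 h^{2}$ ($r{\left(h \right)} = 4 + \left(h 0 - 2\right) h h = 4 + \left(0 - 2\right) h h = 4 + - 2 h h = 4 - 2 h^{2}$)
$\left(-261 + 295\right) \left(219 + r{\left(E{\left(1,1 \right)} \right)}\right) = \left(-261 + 295\right) \left(219 + \left(4 - 2 \cdot 0^{2}\right)\right) = 34 \left(219 + \left(4 - 0\right)\right) = 34 \left(219 + \left(4 + 0\right)\right) = 34 \left(219 + 4\right) = 34 \cdot 223 = 7582$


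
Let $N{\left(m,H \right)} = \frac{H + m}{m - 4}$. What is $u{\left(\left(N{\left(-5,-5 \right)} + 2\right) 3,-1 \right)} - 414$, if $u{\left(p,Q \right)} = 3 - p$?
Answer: $- \frac{1261}{3} \approx -420.33$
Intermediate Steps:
$N{\left(m,H \right)} = \frac{H + m}{-4 + m}$
$u{\left(\left(N{\left(-5,-5 \right)} + 2\right) 3,-1 \right)} - 414 = \left(3 - \left(\frac{-5 - 5}{-4 - 5} + 2\right) 3\right) - 414 = \left(3 - \left(\frac{1}{-9} \left(-10\right) + 2\right) 3\right) - 414 = \left(3 - \left(\left(- \frac{1}{9}\right) \left(-10\right) + 2\right) 3\right) - 414 = \left(3 - \left(\frac{10}{9} + 2\right) 3\right) - 414 = \left(3 - \frac{28}{9} \cdot 3\right) - 414 = \left(3 - \frac{28}{3}\right) - 414 = - \frac{19}{3} - 414 = - \frac{1261}{3}$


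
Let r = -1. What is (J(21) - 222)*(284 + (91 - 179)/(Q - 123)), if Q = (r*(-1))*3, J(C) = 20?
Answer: -862742/15 ≈ -57516.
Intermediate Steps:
Q = 3 (Q = -1*(-1)*3 = 1*3 = 3)
(J(21) - 222)*(284 + (91 - 179)/(Q - 123)) = (20 - 222)*(284 + (91 - 179)/(3 - 123)) = -202*(284 - 88/(-120)) = -202*(284 - 88*(-1/120)) = -202*(284 + 11/15) = -202*4271/15 = -862742/15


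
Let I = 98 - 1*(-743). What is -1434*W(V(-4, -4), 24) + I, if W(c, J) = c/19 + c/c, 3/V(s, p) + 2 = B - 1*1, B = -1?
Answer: -20383/38 ≈ -536.39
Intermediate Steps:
V(s, p) = -¾ (V(s, p) = 3/(-2 + (-1 - 1*1)) = 3/(-2 + (-1 - 1)) = 3/(-2 - 2) = 3/(-4) = 3*(-¼) = -¾)
W(c, J) = 1 + c/19 (W(c, J) = c*(1/19) + 1 = c/19 + 1 = 1 + c/19)
I = 841 (I = 98 + 743 = 841)
-1434*W(V(-4, -4), 24) + I = -1434*(1 + (1/19)*(-¾)) + 841 = -1434*(1 - 3/76) + 841 = -1434*73/76 + 841 = -52341/38 + 841 = -20383/38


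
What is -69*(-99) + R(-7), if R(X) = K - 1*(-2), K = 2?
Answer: 6835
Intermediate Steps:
R(X) = 4 (R(X) = 2 - 1*(-2) = 2 + 2 = 4)
-69*(-99) + R(-7) = -69*(-99) + 4 = 6831 + 4 = 6835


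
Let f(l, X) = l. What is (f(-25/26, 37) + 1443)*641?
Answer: 24033013/26 ≈ 9.2435e+5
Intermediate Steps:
(f(-25/26, 37) + 1443)*641 = (-25/26 + 1443)*641 = (37493/26)*641 = 24033013/26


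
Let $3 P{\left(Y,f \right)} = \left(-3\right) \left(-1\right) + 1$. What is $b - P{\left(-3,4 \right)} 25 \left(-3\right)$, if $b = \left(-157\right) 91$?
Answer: $-14187$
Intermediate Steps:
$P{\left(Y,f \right)} = \frac{4}{3}$ ($P{\left(Y,f \right)} = \frac{\left(-3\right) \left(-1\right) + 1}{3} = \frac{3 + 1}{3} = \frac{1}{3} \cdot 4 = \frac{4}{3}$)
$b = -14287$
$b - P{\left(-3,4 \right)} 25 \left(-3\right) = -14287 - \frac{4}{3} \cdot 25 \left(-3\right) = -14287 - \frac{100}{3} \left(-3\right) = -14287 - -100 = -14287 + 100 = -14187$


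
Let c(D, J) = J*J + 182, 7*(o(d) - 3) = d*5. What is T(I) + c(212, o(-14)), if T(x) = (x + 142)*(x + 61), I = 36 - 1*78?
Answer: 2131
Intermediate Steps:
o(d) = 3 + 5*d/7 (o(d) = 3 + (d*5)/7 = 3 + (5*d)/7 = 3 + 5*d/7)
c(D, J) = 182 + J² (c(D, J) = J² + 182 = 182 + J²)
I = -42 (I = 36 - 78 = -42)
T(x) = (61 + x)*(142 + x) (T(x) = (142 + x)*(61 + x) = (61 + x)*(142 + x))
T(I) + c(212, o(-14)) = (8662 + (-42)² + 203*(-42)) + (182 + (3 + (5/7)*(-14))²) = (8662 + 1764 - 8526) + (182 + (3 - 10)²) = 1900 + (182 + (-7)²) = 1900 + (182 + 49) = 1900 + 231 = 2131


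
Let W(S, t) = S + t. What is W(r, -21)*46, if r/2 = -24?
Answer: -3174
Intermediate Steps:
r = -48 (r = 2*(-24) = -48)
W(r, -21)*46 = (-48 - 21)*46 = -69*46 = -3174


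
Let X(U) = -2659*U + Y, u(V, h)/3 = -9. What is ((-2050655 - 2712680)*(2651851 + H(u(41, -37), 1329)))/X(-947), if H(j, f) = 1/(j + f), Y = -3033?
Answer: -3289282880428001/654916416 ≈ -5.0224e+6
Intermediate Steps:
u(V, h) = -27 (u(V, h) = 3*(-9) = -27)
H(j, f) = 1/(f + j)
X(U) = -3033 - 2659*U (X(U) = -2659*U - 3033 = -3033 - 2659*U)
((-2050655 - 2712680)*(2651851 + H(u(41, -37), 1329)))/X(-947) = ((-2050655 - 2712680)*(2651851 + 1/(1329 - 27)))/(-3033 - 2659*(-947)) = (-4763335*(2651851 + 1/1302))/(-3033 + 2518073) = -4763335*(2651851 + 1/1302)/2515040 = -4763335*3452710003/1302*(1/2515040) = -16446414402140005/1302*1/2515040 = -3289282880428001/654916416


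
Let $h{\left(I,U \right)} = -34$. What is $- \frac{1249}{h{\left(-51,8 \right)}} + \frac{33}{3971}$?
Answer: $\frac{450991}{12274} \approx 36.744$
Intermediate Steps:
$- \frac{1249}{h{\left(-51,8 \right)}} + \frac{33}{3971} = - \frac{1249}{-34} + \frac{33}{3971} = \left(-1249\right) \left(- \frac{1}{34}\right) + 33 \cdot \frac{1}{3971} = \frac{1249}{34} + \frac{3}{361} = \frac{450991}{12274}$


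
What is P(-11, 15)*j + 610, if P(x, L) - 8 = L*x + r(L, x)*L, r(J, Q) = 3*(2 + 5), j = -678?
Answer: -106514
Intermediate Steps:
r(J, Q) = 21 (r(J, Q) = 3*7 = 21)
P(x, L) = 8 + 21*L + L*x (P(x, L) = 8 + (L*x + 21*L) = 8 + (21*L + L*x) = 8 + 21*L + L*x)
P(-11, 15)*j + 610 = (8 + 21*15 + 15*(-11))*(-678) + 610 = (8 + 315 - 165)*(-678) + 610 = 158*(-678) + 610 = -107124 + 610 = -106514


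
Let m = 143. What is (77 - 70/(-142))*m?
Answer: 786786/71 ≈ 11082.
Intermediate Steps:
(77 - 70/(-142))*m = (77 - 70/(-142))*143 = (77 - 70*(-1/142))*143 = (77 + 35/71)*143 = (5502/71)*143 = 786786/71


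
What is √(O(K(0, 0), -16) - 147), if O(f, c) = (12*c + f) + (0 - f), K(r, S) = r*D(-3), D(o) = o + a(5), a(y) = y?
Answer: I*√339 ≈ 18.412*I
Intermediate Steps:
D(o) = 5 + o (D(o) = o + 5 = 5 + o)
K(r, S) = 2*r (K(r, S) = r*(5 - 3) = r*2 = 2*r)
O(f, c) = 12*c (O(f, c) = (f + 12*c) - f = 12*c)
√(O(K(0, 0), -16) - 147) = √(12*(-16) - 147) = √(-192 - 147) = √(-339) = I*√339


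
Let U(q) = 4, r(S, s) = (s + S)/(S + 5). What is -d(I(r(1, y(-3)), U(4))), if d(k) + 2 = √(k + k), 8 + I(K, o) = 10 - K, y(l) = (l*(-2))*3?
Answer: 2 - I*√21/3 ≈ 2.0 - 1.5275*I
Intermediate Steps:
y(l) = -6*l (y(l) = -2*l*3 = -6*l)
r(S, s) = (S + s)/(5 + S)
I(K, o) = 2 - K (I(K, o) = -8 + (10 - K) = 2 - K)
d(k) = -2 + √2*√k (d(k) = -2 + √(k + k) = -2 + √(2*k) = -2 + √2*√k)
-d(I(r(1, y(-3)), U(4))) = -(-2 + √2*√(2 - (1 - 6*(-3))/(5 + 1))) = -(-2 + √2*√(2 - (1 + 18)/6)) = -(-2 + √2*√(2 - 19/6)) = -(-2 + √2*√(-7/6)) = -(-2 + √2*(I*√42/6)) = -(-2 + I*√21/3) = 2 - I*√21/3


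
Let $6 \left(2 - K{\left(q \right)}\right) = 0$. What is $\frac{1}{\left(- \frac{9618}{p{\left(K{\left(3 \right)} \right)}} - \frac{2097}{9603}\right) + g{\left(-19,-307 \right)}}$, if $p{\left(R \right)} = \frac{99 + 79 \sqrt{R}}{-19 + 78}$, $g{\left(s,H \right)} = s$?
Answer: $- \frac{2282150543915}{13180915708344034} - \frac{3645563596323 \sqrt{2}}{26361831416688068} \approx -0.00036871$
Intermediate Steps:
$K{\left(q \right)} = 2$ ($K{\left(q \right)} = 2 - 0 = 2 + 0 = 2$)
$p{\left(R \right)} = \frac{99}{59} + \frac{79 \sqrt{R}}{59}$ ($p{\left(R \right)} = \frac{99 + 79 \sqrt{R}}{59} = \left(99 + 79 \sqrt{R}\right) \frac{1}{59} = \frac{99}{59} + \frac{79 \sqrt{R}}{59}$)
$\frac{1}{\left(- \frac{9618}{p{\left(K{\left(3 \right)} \right)}} - \frac{2097}{9603}\right) + g{\left(-19,-307 \right)}} = \frac{1}{\left(- \frac{9618}{\frac{99}{59} + \frac{79 \sqrt{2}}{59}} - \frac{2097}{9603}\right) - 19} = \frac{1}{\left(- \frac{9618}{\frac{99}{59} + \frac{79 \sqrt{2}}{59}} - \frac{233}{1067}\right) - 19} = \frac{1}{\left(- \frac{233}{1067} - \frac{9618}{\frac{99}{59} + \frac{79 \sqrt{2}}{59}}\right) - 19} = \frac{1}{- \frac{20506}{1067} - \frac{9618}{\frac{99}{59} + \frac{79 \sqrt{2}}{59}}}$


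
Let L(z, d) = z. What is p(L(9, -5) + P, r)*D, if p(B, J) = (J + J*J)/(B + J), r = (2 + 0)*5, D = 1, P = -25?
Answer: -55/3 ≈ -18.333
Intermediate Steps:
r = 10 (r = 2*5 = 10)
p(B, J) = (J + J**2)/(B + J)
p(L(9, -5) + P, r)*D = (10*(1 + 10)/((9 - 25) + 10))*1 = (10*11/(-16 + 10))*1 = (10*11/(-6))*1 = (10*(-1/6)*11)*1 = -55/3*1 = -55/3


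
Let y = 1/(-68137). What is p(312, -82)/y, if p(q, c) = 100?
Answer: -6813700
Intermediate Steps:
y = -1/68137 ≈ -1.4676e-5
p(312, -82)/y = 100/(-1/68137) = 100*(-68137) = -6813700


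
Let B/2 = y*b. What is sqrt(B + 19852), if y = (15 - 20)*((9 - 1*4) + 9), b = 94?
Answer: 2*sqrt(1673) ≈ 81.805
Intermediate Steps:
y = -70 (y = -5*((9 - 4) + 9) = -5*(5 + 9) = -5*14 = -70)
B = -13160 (B = 2*(-70*94) = 2*(-6580) = -13160)
sqrt(B + 19852) = sqrt(-13160 + 19852) = sqrt(6692) = 2*sqrt(1673)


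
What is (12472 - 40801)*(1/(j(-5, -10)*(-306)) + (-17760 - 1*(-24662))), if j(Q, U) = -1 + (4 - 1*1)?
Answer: -39887449189/204 ≈ -1.9553e+8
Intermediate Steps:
j(Q, U) = 2 (j(Q, U) = -1 + (4 - 1) = -1 + 3 = 2)
(12472 - 40801)*(1/(j(-5, -10)*(-306)) + (-17760 - 1*(-24662))) = (12472 - 40801)*(1/(2*(-306)) + (-17760 - 1*(-24662))) = -28329*(1/(-612) + (-17760 + 24662)) = -28329*(-1/612 + 6902) = -28329*4224023/612 = -39887449189/204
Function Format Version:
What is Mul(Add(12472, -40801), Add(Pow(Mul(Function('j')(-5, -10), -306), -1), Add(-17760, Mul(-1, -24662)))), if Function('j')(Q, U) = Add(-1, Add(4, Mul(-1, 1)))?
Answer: Rational(-39887449189, 204) ≈ -1.9553e+8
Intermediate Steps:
Function('j')(Q, U) = 2 (Function('j')(Q, U) = Add(-1, Add(4, -1)) = Add(-1, 3) = 2)
Mul(Add(12472, -40801), Add(Pow(Mul(Function('j')(-5, -10), -306), -1), Add(-17760, Mul(-1, -24662)))) = Mul(Add(12472, -40801), Add(Pow(Mul(2, -306), -1), Add(-17760, Mul(-1, -24662)))) = Mul(-28329, Add(Pow(-612, -1), Add(-17760, 24662))) = Mul(-28329, Add(Rational(-1, 612), 6902)) = Mul(-28329, Rational(4224023, 612)) = Rational(-39887449189, 204)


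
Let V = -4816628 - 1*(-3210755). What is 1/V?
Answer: -1/1605873 ≈ -6.2271e-7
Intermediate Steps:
V = -1605873 (V = -4816628 + 3210755 = -1605873)
1/V = 1/(-1605873) = -1/1605873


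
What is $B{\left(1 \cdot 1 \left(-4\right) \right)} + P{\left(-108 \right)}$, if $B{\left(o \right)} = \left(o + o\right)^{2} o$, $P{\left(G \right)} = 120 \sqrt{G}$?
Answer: $-256 + 720 i \sqrt{3} \approx -256.0 + 1247.1 i$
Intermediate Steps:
$B{\left(o \right)} = 4 o^{3}$ ($B{\left(o \right)} = \left(2 o\right)^{2} o = 4 o^{2} o = 4 o^{3}$)
$B{\left(1 \cdot 1 \left(-4\right) \right)} + P{\left(-108 \right)} = 4 \left(1 \cdot 1 \left(-4\right)\right)^{3} + 120 \sqrt{-108} = 4 \left(1 \left(-4\right)\right)^{3} + 120 \cdot 6 i \sqrt{3} = 4 \left(-4\right)^{3} + 720 i \sqrt{3} = 4 \left(-64\right) + 720 i \sqrt{3} = -256 + 720 i \sqrt{3}$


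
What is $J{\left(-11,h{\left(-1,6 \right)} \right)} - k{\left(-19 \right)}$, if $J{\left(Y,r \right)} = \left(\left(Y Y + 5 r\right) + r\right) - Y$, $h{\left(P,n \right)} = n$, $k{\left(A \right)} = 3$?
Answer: $165$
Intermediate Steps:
$J{\left(Y,r \right)} = Y^{2} - Y + 6 r$ ($J{\left(Y,r \right)} = \left(\left(Y^{2} + 5 r\right) + r\right) - Y = \left(Y^{2} + 6 r\right) - Y = Y^{2} - Y + 6 r$)
$J{\left(-11,h{\left(-1,6 \right)} \right)} - k{\left(-19 \right)} = \left(\left(-11\right)^{2} - -11 + 6 \cdot 6\right) - 3 = \left(121 + 11 + 36\right) - 3 = 168 - 3 = 165$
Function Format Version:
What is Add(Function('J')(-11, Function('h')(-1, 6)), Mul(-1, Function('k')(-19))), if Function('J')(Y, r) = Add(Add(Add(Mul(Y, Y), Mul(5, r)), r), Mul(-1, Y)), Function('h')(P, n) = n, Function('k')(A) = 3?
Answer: 165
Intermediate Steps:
Function('J')(Y, r) = Add(Pow(Y, 2), Mul(-1, Y), Mul(6, r)) (Function('J')(Y, r) = Add(Add(Add(Pow(Y, 2), Mul(5, r)), r), Mul(-1, Y)) = Add(Add(Pow(Y, 2), Mul(6, r)), Mul(-1, Y)) = Add(Pow(Y, 2), Mul(-1, Y), Mul(6, r)))
Add(Function('J')(-11, Function('h')(-1, 6)), Mul(-1, Function('k')(-19))) = Add(Add(Pow(-11, 2), Mul(-1, -11), Mul(6, 6)), Mul(-1, 3)) = Add(Add(121, 11, 36), -3) = Add(168, -3) = 165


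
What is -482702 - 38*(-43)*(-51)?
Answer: -566036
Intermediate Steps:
-482702 - 38*(-43)*(-51) = -482702 + 1634*(-51) = -482702 - 83334 = -566036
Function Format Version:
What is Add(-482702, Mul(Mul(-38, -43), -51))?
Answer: -566036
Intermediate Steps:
Add(-482702, Mul(Mul(-38, -43), -51)) = Add(-482702, Mul(1634, -51)) = Add(-482702, -83334) = -566036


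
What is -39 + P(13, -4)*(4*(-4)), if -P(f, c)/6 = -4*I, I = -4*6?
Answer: 9177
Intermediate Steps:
I = -24
P(f, c) = -576 (P(f, c) = -(-24)*(-24) = -6*96 = -576)
-39 + P(13, -4)*(4*(-4)) = -39 - 2304*(-4) = -39 - 576*(-16) = -39 + 9216 = 9177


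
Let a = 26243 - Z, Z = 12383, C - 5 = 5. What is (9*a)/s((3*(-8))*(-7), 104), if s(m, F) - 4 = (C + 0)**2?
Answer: 31185/26 ≈ 1199.4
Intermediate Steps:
C = 10 (C = 5 + 5 = 10)
s(m, F) = 104 (s(m, F) = 4 + (10 + 0)**2 = 4 + 10**2 = 4 + 100 = 104)
a = 13860 (a = 26243 - 1*12383 = 26243 - 12383 = 13860)
(9*a)/s((3*(-8))*(-7), 104) = (9*13860)/104 = 124740*(1/104) = 31185/26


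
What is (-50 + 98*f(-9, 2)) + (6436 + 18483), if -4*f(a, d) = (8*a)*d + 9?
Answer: 56353/2 ≈ 28177.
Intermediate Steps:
f(a, d) = -9/4 - 2*a*d (f(a, d) = -((8*a)*d + 9)/4 = -(8*a*d + 9)/4 = -(9 + 8*a*d)/4 = -9/4 - 2*a*d)
(-50 + 98*f(-9, 2)) + (6436 + 18483) = (-50 + 98*(-9/4 - 2*(-9)*2)) + (6436 + 18483) = (-50 + 98*(-9/4 + 36)) + 24919 = (-50 + 98*(135/4)) + 24919 = (-50 + 6615/2) + 24919 = 6515/2 + 24919 = 56353/2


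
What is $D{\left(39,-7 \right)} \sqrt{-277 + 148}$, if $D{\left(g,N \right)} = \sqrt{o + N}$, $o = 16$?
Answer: $3 i \sqrt{129} \approx 34.073 i$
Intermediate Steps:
$D{\left(g,N \right)} = \sqrt{16 + N}$
$D{\left(39,-7 \right)} \sqrt{-277 + 148} = \sqrt{16 - 7} \sqrt{-277 + 148} = \sqrt{9} \sqrt{-129} = 3 i \sqrt{129}$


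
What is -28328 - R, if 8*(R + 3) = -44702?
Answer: -90949/4 ≈ -22737.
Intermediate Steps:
R = -22363/4 (R = -3 + (⅛)*(-44702) = -3 - 22351/4 = -22363/4 ≈ -5590.8)
-28328 - R = -28328 - 1*(-22363/4) = -28328 + 22363/4 = -90949/4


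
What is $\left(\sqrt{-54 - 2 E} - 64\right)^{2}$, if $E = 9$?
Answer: $4024 - 768 i \sqrt{2} \approx 4024.0 - 1086.1 i$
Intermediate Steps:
$\left(\sqrt{-54 - 2 E} - 64\right)^{2} = \left(\sqrt{-54 - 18} - 64\right)^{2} = \left(\sqrt{-72} - 64\right)^{2} = \left(6 i \sqrt{2} - 64\right)^{2} = \left(-64 + 6 i \sqrt{2}\right)^{2}$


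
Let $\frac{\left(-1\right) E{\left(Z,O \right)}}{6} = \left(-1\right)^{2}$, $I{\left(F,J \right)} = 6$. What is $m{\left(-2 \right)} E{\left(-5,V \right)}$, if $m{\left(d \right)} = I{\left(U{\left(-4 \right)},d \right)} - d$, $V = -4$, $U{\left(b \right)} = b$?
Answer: $-48$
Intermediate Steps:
$m{\left(d \right)} = 6 - d$
$E{\left(Z,O \right)} = -6$ ($E{\left(Z,O \right)} = - 6 \left(-1\right)^{2} = \left(-6\right) 1 = -6$)
$m{\left(-2 \right)} E{\left(-5,V \right)} = \left(6 - -2\right) \left(-6\right) = \left(6 + 2\right) \left(-6\right) = 8 \left(-6\right) = -48$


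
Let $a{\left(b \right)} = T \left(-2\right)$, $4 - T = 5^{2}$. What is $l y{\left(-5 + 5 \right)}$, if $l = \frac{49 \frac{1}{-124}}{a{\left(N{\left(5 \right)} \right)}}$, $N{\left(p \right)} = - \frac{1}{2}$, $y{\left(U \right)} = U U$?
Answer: $0$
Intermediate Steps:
$T = -21$ ($T = 4 - 5^{2} = 4 - 25 = -21$)
$y{\left(U \right)} = U^{2}$
$N{\left(p \right)} = - \frac{1}{2}$ ($N{\left(p \right)} = \left(-1\right) \frac{1}{2} = - \frac{1}{2}$)
$a{\left(b \right)} = 42$ ($a{\left(b \right)} = \left(-21\right) \left(-2\right) = 42$)
$l = - \frac{7}{744}$ ($l = \frac{49 \frac{1}{-124}}{42} = 49 \left(- \frac{1}{124}\right) \frac{1}{42} = \left(- \frac{49}{124}\right) \frac{1}{42} = - \frac{7}{744} \approx -0.0094086$)
$l y{\left(-5 + 5 \right)} = - \frac{7 \left(-5 + 5\right)^{2}}{744} = - \frac{7 \cdot 0^{2}}{744} = \left(- \frac{7}{744}\right) 0 = 0$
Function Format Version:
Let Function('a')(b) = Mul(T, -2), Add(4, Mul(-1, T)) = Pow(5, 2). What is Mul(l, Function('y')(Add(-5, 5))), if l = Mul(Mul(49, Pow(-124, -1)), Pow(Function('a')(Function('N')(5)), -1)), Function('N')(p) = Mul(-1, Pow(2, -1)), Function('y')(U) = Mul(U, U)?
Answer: 0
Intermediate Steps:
T = -21 (T = Add(4, Mul(-1, Pow(5, 2))) = Add(4, Mul(-1, 25)) = Add(4, -25) = -21)
Function('y')(U) = Pow(U, 2)
Function('N')(p) = Rational(-1, 2) (Function('N')(p) = Mul(-1, Rational(1, 2)) = Rational(-1, 2))
Function('a')(b) = 42 (Function('a')(b) = Mul(-21, -2) = 42)
l = Rational(-7, 744) (l = Mul(Mul(49, Pow(-124, -1)), Pow(42, -1)) = Mul(Mul(49, Rational(-1, 124)), Rational(1, 42)) = Mul(Rational(-49, 124), Rational(1, 42)) = Rational(-7, 744) ≈ -0.0094086)
Mul(l, Function('y')(Add(-5, 5))) = Mul(Rational(-7, 744), Pow(Add(-5, 5), 2)) = Mul(Rational(-7, 744), Pow(0, 2)) = Mul(Rational(-7, 744), 0) = 0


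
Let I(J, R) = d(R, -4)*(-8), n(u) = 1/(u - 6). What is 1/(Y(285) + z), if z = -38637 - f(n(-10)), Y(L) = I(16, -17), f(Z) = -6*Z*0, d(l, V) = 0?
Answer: -1/38637 ≈ -2.5882e-5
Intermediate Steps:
n(u) = 1/(-6 + u)
I(J, R) = 0 (I(J, R) = 0*(-8) = 0)
f(Z) = 0
Y(L) = 0
z = -38637 (z = -38637 - 1*0 = -38637 + 0 = -38637)
1/(Y(285) + z) = 1/(0 - 38637) = 1/(-38637) = -1/38637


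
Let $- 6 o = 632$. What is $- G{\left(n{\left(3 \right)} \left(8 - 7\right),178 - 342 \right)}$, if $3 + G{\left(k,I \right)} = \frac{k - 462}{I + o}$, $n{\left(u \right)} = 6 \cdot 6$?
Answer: $\frac{573}{404} \approx 1.4183$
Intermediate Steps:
$n{\left(u \right)} = 36$
$o = - \frac{316}{3}$ ($o = \left(- \frac{1}{6}\right) 632 = - \frac{316}{3} \approx -105.33$)
$G{\left(k,I \right)} = -3 + \frac{-462 + k}{- \frac{316}{3} + I}$ ($G{\left(k,I \right)} = -3 + \frac{k - 462}{I - \frac{316}{3}} = -3 + \frac{-462 + k}{- \frac{316}{3} + I}$)
$- G{\left(n{\left(3 \right)} \left(8 - 7\right),178 - 342 \right)} = - \frac{3 \left(-146 + 36 \left(8 - 7\right) - 3 \left(178 - 342\right)\right)}{-316 + 3 \left(178 - 342\right)} = - \frac{3 \left(-146 + 36 \cdot 1 - -492\right)}{-316 + 3 \left(-164\right)} = - \frac{3 \left(-146 + 36 + 492\right)}{-316 - 492} = - \frac{3 \cdot 382}{-808} = - \frac{3 \left(-1\right) 382}{808} = \left(-1\right) \left(- \frac{573}{404}\right) = \frac{573}{404}$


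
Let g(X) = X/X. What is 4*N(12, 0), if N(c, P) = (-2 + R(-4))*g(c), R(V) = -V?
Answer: 8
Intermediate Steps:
g(X) = 1
N(c, P) = 2 (N(c, P) = (-2 - 1*(-4))*1 = (-2 + 4)*1 = 2*1 = 2)
4*N(12, 0) = 4*2 = 8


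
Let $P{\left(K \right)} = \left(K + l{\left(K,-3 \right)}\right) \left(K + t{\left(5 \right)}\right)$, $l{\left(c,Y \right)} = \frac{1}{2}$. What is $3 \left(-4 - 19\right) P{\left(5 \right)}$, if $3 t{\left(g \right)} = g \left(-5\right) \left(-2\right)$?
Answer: $- \frac{16445}{2} \approx -8222.5$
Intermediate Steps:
$t{\left(g \right)} = \frac{10 g}{3}$ ($t{\left(g \right)} = \frac{g \left(-5\right) \left(-2\right)}{3} = \frac{- 5 g \left(-2\right)}{3} = \frac{10 g}{3}$)
$l{\left(c,Y \right)} = \frac{1}{2}$
$P{\left(K \right)} = \left(\frac{1}{2} + K\right) \left(\frac{50}{3} + K\right)$ ($P{\left(K \right)} = \left(K + \frac{1}{2}\right) \left(K + \frac{10}{3} \cdot 5\right) = \left(\frac{1}{2} + K\right) \left(K + \frac{50}{3}\right) = \left(\frac{1}{2} + K\right) \left(\frac{50}{3} + K\right)$)
$3 \left(-4 - 19\right) P{\left(5 \right)} = 3 \left(-4 - 19\right) \left(\frac{25}{3} + 5^{2} + \frac{103}{6} \cdot 5\right) = 3 \left(-4 - 19\right) \left(\frac{25}{3} + 25 + \frac{515}{6}\right) = 3 \left(-23\right) \frac{715}{6} = \left(-69\right) \frac{715}{6} = - \frac{16445}{2}$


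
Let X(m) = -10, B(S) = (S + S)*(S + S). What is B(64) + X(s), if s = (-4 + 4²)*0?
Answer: 16374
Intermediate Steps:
B(S) = 4*S² (B(S) = (2*S)*(2*S) = 4*S²)
s = 0 (s = (-4 + 16)*0 = 12*0 = 0)
B(64) + X(s) = 4*64² - 10 = 4*4096 - 10 = 16384 - 10 = 16374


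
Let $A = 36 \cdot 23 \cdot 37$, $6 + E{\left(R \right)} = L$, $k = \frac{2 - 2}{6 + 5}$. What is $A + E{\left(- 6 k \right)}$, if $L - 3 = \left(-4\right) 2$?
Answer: $30625$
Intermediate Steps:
$k = 0$ ($k = \frac{0}{11} = 0 \cdot \frac{1}{11} = 0$)
$L = -5$ ($L = 3 - 8 = -5$)
$E{\left(R \right)} = -11$ ($E{\left(R \right)} = -6 - 5 = -11$)
$A = 30636$ ($A = 828 \cdot 37 = 30636$)
$A + E{\left(- 6 k \right)} = 30636 - 11 = 30625$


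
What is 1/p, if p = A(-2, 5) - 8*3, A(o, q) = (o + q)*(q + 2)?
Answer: -1/3 ≈ -0.33333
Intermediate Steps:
A(o, q) = (2 + q)*(o + q) (A(o, q) = (o + q)*(2 + q) = (2 + q)*(o + q))
p = -3 (p = (5**2 + 2*(-2) + 2*5 - 2*5) - 8*3 = (25 - 4 + 10 - 10) - 24 = 21 - 24 = -3)
1/p = 1/(-3) = -1/3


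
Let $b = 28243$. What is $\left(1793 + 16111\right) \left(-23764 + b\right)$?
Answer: $80192016$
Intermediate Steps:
$\left(1793 + 16111\right) \left(-23764 + b\right) = \left(1793 + 16111\right) \left(-23764 + 28243\right) = 17904 \cdot 4479 = 80192016$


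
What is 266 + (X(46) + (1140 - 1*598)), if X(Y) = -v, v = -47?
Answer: 855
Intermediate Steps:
X(Y) = 47 (X(Y) = -1*(-47) = 47)
266 + (X(46) + (1140 - 1*598)) = 266 + (47 + (1140 - 1*598)) = 266 + (47 + (1140 - 598)) = 266 + (47 + 542) = 266 + 589 = 855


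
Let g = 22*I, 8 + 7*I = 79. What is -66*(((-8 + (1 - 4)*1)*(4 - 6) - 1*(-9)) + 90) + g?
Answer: -54340/7 ≈ -7762.9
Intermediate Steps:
I = 71/7 (I = -8/7 + (⅐)*79 = -8/7 + 79/7 = 71/7 ≈ 10.143)
g = 1562/7 (g = 22*(71/7) = 1562/7 ≈ 223.14)
-66*(((-8 + (1 - 4)*1)*(4 - 6) - 1*(-9)) + 90) + g = -66*(((-8 + (1 - 4)*1)*(4 - 6) - 1*(-9)) + 90) + 1562/7 = -66*(((-8 - 3*1)*(-2) + 9) + 90) + 1562/7 = -66*(((-8 - 3)*(-2) + 9) + 90) + 1562/7 = -66*((-11*(-2) + 9) + 90) + 1562/7 = -66*((22 + 9) + 90) + 1562/7 = -66*(31 + 90) + 1562/7 = -66*121 + 1562/7 = -7986 + 1562/7 = -54340/7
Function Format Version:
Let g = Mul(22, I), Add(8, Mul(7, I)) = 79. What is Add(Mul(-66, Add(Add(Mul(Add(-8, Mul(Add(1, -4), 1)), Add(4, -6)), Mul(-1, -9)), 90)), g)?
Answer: Rational(-54340, 7) ≈ -7762.9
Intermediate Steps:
I = Rational(71, 7) (I = Add(Rational(-8, 7), Mul(Rational(1, 7), 79)) = Add(Rational(-8, 7), Rational(79, 7)) = Rational(71, 7) ≈ 10.143)
g = Rational(1562, 7) (g = Mul(22, Rational(71, 7)) = Rational(1562, 7) ≈ 223.14)
Add(Mul(-66, Add(Add(Mul(Add(-8, Mul(Add(1, -4), 1)), Add(4, -6)), Mul(-1, -9)), 90)), g) = Add(Mul(-66, Add(Add(Mul(Add(-8, Mul(Add(1, -4), 1)), Add(4, -6)), Mul(-1, -9)), 90)), Rational(1562, 7)) = Add(Mul(-66, Add(Add(Mul(Add(-8, Mul(-3, 1)), -2), 9), 90)), Rational(1562, 7)) = Add(Mul(-66, Add(Add(Mul(Add(-8, -3), -2), 9), 90)), Rational(1562, 7)) = Add(Mul(-66, Add(Add(Mul(-11, -2), 9), 90)), Rational(1562, 7)) = Add(Mul(-66, Add(Add(22, 9), 90)), Rational(1562, 7)) = Add(Mul(-66, Add(31, 90)), Rational(1562, 7)) = Add(Mul(-66, 121), Rational(1562, 7)) = Add(-7986, Rational(1562, 7)) = Rational(-54340, 7)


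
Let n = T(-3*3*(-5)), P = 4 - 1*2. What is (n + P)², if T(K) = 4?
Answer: 36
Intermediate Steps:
P = 2 (P = 4 - 2 = 2)
n = 4
(n + P)² = (4 + 2)² = 6² = 36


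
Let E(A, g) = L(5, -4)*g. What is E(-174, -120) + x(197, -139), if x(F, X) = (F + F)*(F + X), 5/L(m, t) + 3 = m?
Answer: 22552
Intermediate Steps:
L(m, t) = 5/(-3 + m)
E(A, g) = 5*g/2 (E(A, g) = (5/(-3 + 5))*g = (5/2)*g = (5*(1/2))*g = 5*g/2)
x(F, X) = 2*F*(F + X) (x(F, X) = (2*F)*(F + X) = 2*F*(F + X))
E(-174, -120) + x(197, -139) = (5/2)*(-120) + 2*197*(197 - 139) = -300 + 2*197*58 = -300 + 22852 = 22552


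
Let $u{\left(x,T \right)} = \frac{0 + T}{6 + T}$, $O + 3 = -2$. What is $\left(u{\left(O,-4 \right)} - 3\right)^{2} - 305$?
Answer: $-280$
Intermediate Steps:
$O = -5$ ($O = -3 - 2 = -5$)
$u{\left(x,T \right)} = \frac{T}{6 + T}$
$\left(u{\left(O,-4 \right)} - 3\right)^{2} - 305 = \left(- \frac{4}{6 - 4} - 3\right)^{2} - 305 = \left(- \frac{4}{2} - 3\right)^{2} - 305 = \left(\left(-4\right) \frac{1}{2} - 3\right)^{2} - 305 = \left(-2 - 3\right)^{2} - 305 = \left(-5\right)^{2} - 305 = 25 - 305 = -280$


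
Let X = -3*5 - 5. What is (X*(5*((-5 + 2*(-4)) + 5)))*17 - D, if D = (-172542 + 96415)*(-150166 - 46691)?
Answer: -14986119239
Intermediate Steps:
X = -20 (X = -15 - 5 = -20)
D = 14986132839 (D = -76127*(-196857) = 14986132839)
(X*(5*((-5 + 2*(-4)) + 5)))*17 - D = -100*((-5 + 2*(-4)) + 5)*17 - 1*14986132839 = -100*((-5 - 8) + 5)*17 - 14986132839 = -100*(-13 + 5)*17 - 14986132839 = -100*(-8)*17 - 14986132839 = -20*(-40)*17 - 14986132839 = 800*17 - 14986132839 = 13600 - 14986132839 = -14986119239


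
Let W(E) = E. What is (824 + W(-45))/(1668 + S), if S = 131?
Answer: 779/1799 ≈ 0.43302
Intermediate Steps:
(824 + W(-45))/(1668 + S) = (824 - 45)/(1668 + 131) = 779/1799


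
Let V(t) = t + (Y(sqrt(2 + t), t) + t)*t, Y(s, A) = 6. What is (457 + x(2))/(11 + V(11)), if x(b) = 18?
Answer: 25/11 ≈ 2.2727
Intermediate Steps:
V(t) = t + t*(6 + t) (V(t) = t + (6 + t)*t = t + t*(6 + t))
(457 + x(2))/(11 + V(11)) = (457 + 18)/(11 + 11*(7 + 11)) = 475/(11 + 11*18) = 475/(11 + 198) = 475/209 = 475*(1/209) = 25/11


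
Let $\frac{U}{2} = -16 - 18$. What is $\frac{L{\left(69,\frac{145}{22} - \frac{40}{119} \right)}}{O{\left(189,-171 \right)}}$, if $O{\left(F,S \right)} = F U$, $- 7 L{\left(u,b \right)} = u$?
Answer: $\frac{23}{29988} \approx 0.00076697$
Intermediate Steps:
$U = -68$ ($U = 2 \left(-16 - 18\right) = 2 \left(-34\right) = -68$)
$L{\left(u,b \right)} = - \frac{u}{7}$
$O{\left(F,S \right)} = - 68 F$ ($O{\left(F,S \right)} = F \left(-68\right) = - 68 F$)
$\frac{L{\left(69,\frac{145}{22} - \frac{40}{119} \right)}}{O{\left(189,-171 \right)}} = \frac{\left(- \frac{1}{7}\right) 69}{\left(-68\right) 189} = - \frac{69}{7 \left(-12852\right)} = \left(- \frac{69}{7}\right) \left(- \frac{1}{12852}\right) = \frac{23}{29988}$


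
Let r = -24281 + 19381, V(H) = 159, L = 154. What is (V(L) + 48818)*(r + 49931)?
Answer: 2205483287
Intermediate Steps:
r = -4900
(V(L) + 48818)*(r + 49931) = (159 + 48818)*(-4900 + 49931) = 48977*45031 = 2205483287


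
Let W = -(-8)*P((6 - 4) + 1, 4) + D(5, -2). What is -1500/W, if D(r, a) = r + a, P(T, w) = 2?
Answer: -1500/19 ≈ -78.947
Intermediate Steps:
D(r, a) = a + r
W = 19 (W = -(-8)*2 + (-2 + 5) = -2*(-8) + 3 = 16 + 3 = 19)
-1500/W = -1500/19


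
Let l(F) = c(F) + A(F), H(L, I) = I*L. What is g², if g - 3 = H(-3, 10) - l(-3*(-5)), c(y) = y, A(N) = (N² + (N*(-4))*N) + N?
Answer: 381924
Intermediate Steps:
A(N) = N - 3*N² (A(N) = (N² + (-4*N)*N) + N = (N² - 4*N²) + N = -3*N² + N = N - 3*N²)
l(F) = F + F*(1 - 3*F)
g = 618 (g = 3 + (10*(-3) - (-3*(-5))*(2 - (-9)*(-5))) = 3 + (-30 - 15*(2 - 3*15)) = 3 + (-30 - 15*(2 - 45)) = 3 + (-30 - 15*(-43)) = 3 + (-30 - 1*(-645)) = 3 + (-30 + 645) = 3 + 615 = 618)
g² = 618² = 381924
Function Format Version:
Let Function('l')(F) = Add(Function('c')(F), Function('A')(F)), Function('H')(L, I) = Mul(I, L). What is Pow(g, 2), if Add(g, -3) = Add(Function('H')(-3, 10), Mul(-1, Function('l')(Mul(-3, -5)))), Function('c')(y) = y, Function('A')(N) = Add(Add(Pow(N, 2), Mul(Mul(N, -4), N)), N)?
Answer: 381924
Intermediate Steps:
Function('A')(N) = Add(N, Mul(-3, Pow(N, 2))) (Function('A')(N) = Add(Add(Pow(N, 2), Mul(Mul(-4, N), N)), N) = Add(Add(Pow(N, 2), Mul(-4, Pow(N, 2))), N) = Add(Mul(-3, Pow(N, 2)), N) = Add(N, Mul(-3, Pow(N, 2))))
Function('l')(F) = Add(F, Mul(F, Add(1, Mul(-3, F))))
g = 618 (g = Add(3, Add(Mul(10, -3), Mul(-1, Mul(Mul(-3, -5), Add(2, Mul(-3, Mul(-3, -5))))))) = Add(3, Add(-30, Mul(-1, Mul(15, Add(2, Mul(-3, 15)))))) = Add(3, Add(-30, Mul(-1, Mul(15, Add(2, -45))))) = Add(3, Add(-30, Mul(-1, Mul(15, -43)))) = Add(3, Add(-30, Mul(-1, -645))) = Add(3, Add(-30, 645)) = Add(3, 615) = 618)
Pow(g, 2) = Pow(618, 2) = 381924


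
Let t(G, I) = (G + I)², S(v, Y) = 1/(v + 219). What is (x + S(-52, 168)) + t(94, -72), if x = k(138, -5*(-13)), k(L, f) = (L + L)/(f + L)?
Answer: 16454379/33901 ≈ 485.37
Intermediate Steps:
S(v, Y) = 1/(219 + v)
k(L, f) = 2*L/(L + f) (k(L, f) = (2*L)/(L + f) = 2*L/(L + f))
x = 276/203 (x = 2*138/(138 - 5*(-13)) = 2*138/(138 + 65) = 2*138/203 = 2*138*(1/203) = 276/203 ≈ 1.3596)
(x + S(-52, 168)) + t(94, -72) = (276/203 + 1/(219 - 52)) + (94 - 72)² = (276/203 + 1/167) + 22² = (276/203 + 1/167) + 484 = 46295/33901 + 484 = 16454379/33901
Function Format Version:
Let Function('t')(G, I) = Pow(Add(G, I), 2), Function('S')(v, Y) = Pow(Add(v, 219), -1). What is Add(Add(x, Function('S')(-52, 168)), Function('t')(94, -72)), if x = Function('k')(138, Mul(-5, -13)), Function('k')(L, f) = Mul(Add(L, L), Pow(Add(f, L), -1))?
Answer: Rational(16454379, 33901) ≈ 485.37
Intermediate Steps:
Function('S')(v, Y) = Pow(Add(219, v), -1)
Function('k')(L, f) = Mul(2, L, Pow(Add(L, f), -1)) (Function('k')(L, f) = Mul(Mul(2, L), Pow(Add(L, f), -1)) = Mul(2, L, Pow(Add(L, f), -1)))
x = Rational(276, 203) (x = Mul(2, 138, Pow(Add(138, Mul(-5, -13)), -1)) = Mul(2, 138, Pow(Add(138, 65), -1)) = Mul(2, 138, Pow(203, -1)) = Mul(2, 138, Rational(1, 203)) = Rational(276, 203) ≈ 1.3596)
Add(Add(x, Function('S')(-52, 168)), Function('t')(94, -72)) = Add(Add(Rational(276, 203), Pow(Add(219, -52), -1)), Pow(Add(94, -72), 2)) = Add(Add(Rational(276, 203), Pow(167, -1)), Pow(22, 2)) = Add(Add(Rational(276, 203), Rational(1, 167)), 484) = Add(Rational(46295, 33901), 484) = Rational(16454379, 33901)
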